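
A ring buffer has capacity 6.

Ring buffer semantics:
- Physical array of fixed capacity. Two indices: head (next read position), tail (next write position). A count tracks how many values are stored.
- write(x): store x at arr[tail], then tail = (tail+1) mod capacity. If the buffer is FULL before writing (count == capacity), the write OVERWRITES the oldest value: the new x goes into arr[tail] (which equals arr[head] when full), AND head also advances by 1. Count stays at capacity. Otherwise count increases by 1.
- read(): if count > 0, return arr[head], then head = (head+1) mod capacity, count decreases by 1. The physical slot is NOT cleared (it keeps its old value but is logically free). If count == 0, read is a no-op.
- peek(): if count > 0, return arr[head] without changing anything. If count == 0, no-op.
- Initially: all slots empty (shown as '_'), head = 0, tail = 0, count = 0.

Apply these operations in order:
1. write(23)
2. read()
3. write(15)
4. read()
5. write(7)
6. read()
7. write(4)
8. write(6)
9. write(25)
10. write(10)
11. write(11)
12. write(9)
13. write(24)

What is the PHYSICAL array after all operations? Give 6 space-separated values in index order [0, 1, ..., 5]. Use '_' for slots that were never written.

After op 1 (write(23)): arr=[23 _ _ _ _ _] head=0 tail=1 count=1
After op 2 (read()): arr=[23 _ _ _ _ _] head=1 tail=1 count=0
After op 3 (write(15)): arr=[23 15 _ _ _ _] head=1 tail=2 count=1
After op 4 (read()): arr=[23 15 _ _ _ _] head=2 tail=2 count=0
After op 5 (write(7)): arr=[23 15 7 _ _ _] head=2 tail=3 count=1
After op 6 (read()): arr=[23 15 7 _ _ _] head=3 tail=3 count=0
After op 7 (write(4)): arr=[23 15 7 4 _ _] head=3 tail=4 count=1
After op 8 (write(6)): arr=[23 15 7 4 6 _] head=3 tail=5 count=2
After op 9 (write(25)): arr=[23 15 7 4 6 25] head=3 tail=0 count=3
After op 10 (write(10)): arr=[10 15 7 4 6 25] head=3 tail=1 count=4
After op 11 (write(11)): arr=[10 11 7 4 6 25] head=3 tail=2 count=5
After op 12 (write(9)): arr=[10 11 9 4 6 25] head=3 tail=3 count=6
After op 13 (write(24)): arr=[10 11 9 24 6 25] head=4 tail=4 count=6

Answer: 10 11 9 24 6 25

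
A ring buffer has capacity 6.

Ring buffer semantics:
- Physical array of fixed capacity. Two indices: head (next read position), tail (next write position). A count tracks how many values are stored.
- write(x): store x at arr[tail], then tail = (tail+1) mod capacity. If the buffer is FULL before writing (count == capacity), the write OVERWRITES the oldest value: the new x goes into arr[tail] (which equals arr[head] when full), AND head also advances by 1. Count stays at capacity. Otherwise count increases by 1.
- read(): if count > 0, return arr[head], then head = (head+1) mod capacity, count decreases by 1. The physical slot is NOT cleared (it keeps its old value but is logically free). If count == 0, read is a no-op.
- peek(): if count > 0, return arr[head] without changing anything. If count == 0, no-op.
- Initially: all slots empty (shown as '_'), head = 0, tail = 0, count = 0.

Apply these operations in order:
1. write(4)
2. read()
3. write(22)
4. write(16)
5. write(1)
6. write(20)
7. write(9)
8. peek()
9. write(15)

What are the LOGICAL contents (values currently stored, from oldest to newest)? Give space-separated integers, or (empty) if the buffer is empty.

Answer: 22 16 1 20 9 15

Derivation:
After op 1 (write(4)): arr=[4 _ _ _ _ _] head=0 tail=1 count=1
After op 2 (read()): arr=[4 _ _ _ _ _] head=1 tail=1 count=0
After op 3 (write(22)): arr=[4 22 _ _ _ _] head=1 tail=2 count=1
After op 4 (write(16)): arr=[4 22 16 _ _ _] head=1 tail=3 count=2
After op 5 (write(1)): arr=[4 22 16 1 _ _] head=1 tail=4 count=3
After op 6 (write(20)): arr=[4 22 16 1 20 _] head=1 tail=5 count=4
After op 7 (write(9)): arr=[4 22 16 1 20 9] head=1 tail=0 count=5
After op 8 (peek()): arr=[4 22 16 1 20 9] head=1 tail=0 count=5
After op 9 (write(15)): arr=[15 22 16 1 20 9] head=1 tail=1 count=6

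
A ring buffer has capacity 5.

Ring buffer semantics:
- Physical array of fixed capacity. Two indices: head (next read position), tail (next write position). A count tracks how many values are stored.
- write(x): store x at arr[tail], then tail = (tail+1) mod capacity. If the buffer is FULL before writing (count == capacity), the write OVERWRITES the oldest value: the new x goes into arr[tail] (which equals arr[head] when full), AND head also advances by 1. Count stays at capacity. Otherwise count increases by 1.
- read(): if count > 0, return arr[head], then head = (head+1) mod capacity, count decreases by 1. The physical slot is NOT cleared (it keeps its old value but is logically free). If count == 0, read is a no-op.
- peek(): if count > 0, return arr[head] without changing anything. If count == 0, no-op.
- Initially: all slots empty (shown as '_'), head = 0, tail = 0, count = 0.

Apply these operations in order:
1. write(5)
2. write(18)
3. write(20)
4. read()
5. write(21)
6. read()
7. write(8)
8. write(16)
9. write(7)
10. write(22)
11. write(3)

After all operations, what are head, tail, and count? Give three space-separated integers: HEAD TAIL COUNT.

Answer: 4 4 5

Derivation:
After op 1 (write(5)): arr=[5 _ _ _ _] head=0 tail=1 count=1
After op 2 (write(18)): arr=[5 18 _ _ _] head=0 tail=2 count=2
After op 3 (write(20)): arr=[5 18 20 _ _] head=0 tail=3 count=3
After op 4 (read()): arr=[5 18 20 _ _] head=1 tail=3 count=2
After op 5 (write(21)): arr=[5 18 20 21 _] head=1 tail=4 count=3
After op 6 (read()): arr=[5 18 20 21 _] head=2 tail=4 count=2
After op 7 (write(8)): arr=[5 18 20 21 8] head=2 tail=0 count=3
After op 8 (write(16)): arr=[16 18 20 21 8] head=2 tail=1 count=4
After op 9 (write(7)): arr=[16 7 20 21 8] head=2 tail=2 count=5
After op 10 (write(22)): arr=[16 7 22 21 8] head=3 tail=3 count=5
After op 11 (write(3)): arr=[16 7 22 3 8] head=4 tail=4 count=5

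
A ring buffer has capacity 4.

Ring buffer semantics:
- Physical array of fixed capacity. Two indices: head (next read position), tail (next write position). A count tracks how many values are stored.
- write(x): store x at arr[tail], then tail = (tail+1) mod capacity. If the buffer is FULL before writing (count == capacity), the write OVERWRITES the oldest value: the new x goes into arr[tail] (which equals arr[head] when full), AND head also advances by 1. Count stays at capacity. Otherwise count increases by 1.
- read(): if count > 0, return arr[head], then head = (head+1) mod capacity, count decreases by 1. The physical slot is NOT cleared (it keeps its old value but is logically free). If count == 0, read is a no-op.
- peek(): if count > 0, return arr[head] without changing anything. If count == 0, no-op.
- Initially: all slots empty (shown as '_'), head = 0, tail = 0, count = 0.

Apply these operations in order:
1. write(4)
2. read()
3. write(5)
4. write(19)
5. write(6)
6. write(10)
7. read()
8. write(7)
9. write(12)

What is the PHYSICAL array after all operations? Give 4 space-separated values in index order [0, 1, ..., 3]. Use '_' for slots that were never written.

After op 1 (write(4)): arr=[4 _ _ _] head=0 tail=1 count=1
After op 2 (read()): arr=[4 _ _ _] head=1 tail=1 count=0
After op 3 (write(5)): arr=[4 5 _ _] head=1 tail=2 count=1
After op 4 (write(19)): arr=[4 5 19 _] head=1 tail=3 count=2
After op 5 (write(6)): arr=[4 5 19 6] head=1 tail=0 count=3
After op 6 (write(10)): arr=[10 5 19 6] head=1 tail=1 count=4
After op 7 (read()): arr=[10 5 19 6] head=2 tail=1 count=3
After op 8 (write(7)): arr=[10 7 19 6] head=2 tail=2 count=4
After op 9 (write(12)): arr=[10 7 12 6] head=3 tail=3 count=4

Answer: 10 7 12 6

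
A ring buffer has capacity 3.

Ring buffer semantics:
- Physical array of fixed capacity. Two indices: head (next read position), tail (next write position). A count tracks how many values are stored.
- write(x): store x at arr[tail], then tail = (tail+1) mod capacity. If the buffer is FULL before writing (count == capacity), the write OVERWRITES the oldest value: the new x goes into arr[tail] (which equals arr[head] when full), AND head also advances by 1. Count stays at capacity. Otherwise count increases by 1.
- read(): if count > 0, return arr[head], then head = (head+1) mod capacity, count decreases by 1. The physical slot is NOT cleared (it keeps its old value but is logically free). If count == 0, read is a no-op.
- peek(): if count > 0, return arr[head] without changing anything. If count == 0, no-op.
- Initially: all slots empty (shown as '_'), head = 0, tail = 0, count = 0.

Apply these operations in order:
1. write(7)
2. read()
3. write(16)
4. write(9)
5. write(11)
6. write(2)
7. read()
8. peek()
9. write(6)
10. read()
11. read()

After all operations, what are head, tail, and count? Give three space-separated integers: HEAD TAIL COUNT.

Answer: 2 0 1

Derivation:
After op 1 (write(7)): arr=[7 _ _] head=0 tail=1 count=1
After op 2 (read()): arr=[7 _ _] head=1 tail=1 count=0
After op 3 (write(16)): arr=[7 16 _] head=1 tail=2 count=1
After op 4 (write(9)): arr=[7 16 9] head=1 tail=0 count=2
After op 5 (write(11)): arr=[11 16 9] head=1 tail=1 count=3
After op 6 (write(2)): arr=[11 2 9] head=2 tail=2 count=3
After op 7 (read()): arr=[11 2 9] head=0 tail=2 count=2
After op 8 (peek()): arr=[11 2 9] head=0 tail=2 count=2
After op 9 (write(6)): arr=[11 2 6] head=0 tail=0 count=3
After op 10 (read()): arr=[11 2 6] head=1 tail=0 count=2
After op 11 (read()): arr=[11 2 6] head=2 tail=0 count=1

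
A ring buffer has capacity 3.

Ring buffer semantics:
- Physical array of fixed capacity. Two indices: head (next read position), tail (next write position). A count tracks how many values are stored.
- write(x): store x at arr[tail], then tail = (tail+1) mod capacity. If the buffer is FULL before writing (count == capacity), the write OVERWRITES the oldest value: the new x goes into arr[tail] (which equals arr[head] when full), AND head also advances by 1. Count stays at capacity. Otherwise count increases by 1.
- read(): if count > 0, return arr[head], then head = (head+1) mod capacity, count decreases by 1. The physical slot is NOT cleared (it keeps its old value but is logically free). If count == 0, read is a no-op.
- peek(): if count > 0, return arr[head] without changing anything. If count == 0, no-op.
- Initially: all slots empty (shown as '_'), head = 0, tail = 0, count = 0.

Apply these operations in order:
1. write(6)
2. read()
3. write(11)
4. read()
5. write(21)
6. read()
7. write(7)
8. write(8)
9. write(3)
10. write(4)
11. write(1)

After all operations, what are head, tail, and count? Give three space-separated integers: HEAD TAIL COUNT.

After op 1 (write(6)): arr=[6 _ _] head=0 tail=1 count=1
After op 2 (read()): arr=[6 _ _] head=1 tail=1 count=0
After op 3 (write(11)): arr=[6 11 _] head=1 tail=2 count=1
After op 4 (read()): arr=[6 11 _] head=2 tail=2 count=0
After op 5 (write(21)): arr=[6 11 21] head=2 tail=0 count=1
After op 6 (read()): arr=[6 11 21] head=0 tail=0 count=0
After op 7 (write(7)): arr=[7 11 21] head=0 tail=1 count=1
After op 8 (write(8)): arr=[7 8 21] head=0 tail=2 count=2
After op 9 (write(3)): arr=[7 8 3] head=0 tail=0 count=3
After op 10 (write(4)): arr=[4 8 3] head=1 tail=1 count=3
After op 11 (write(1)): arr=[4 1 3] head=2 tail=2 count=3

Answer: 2 2 3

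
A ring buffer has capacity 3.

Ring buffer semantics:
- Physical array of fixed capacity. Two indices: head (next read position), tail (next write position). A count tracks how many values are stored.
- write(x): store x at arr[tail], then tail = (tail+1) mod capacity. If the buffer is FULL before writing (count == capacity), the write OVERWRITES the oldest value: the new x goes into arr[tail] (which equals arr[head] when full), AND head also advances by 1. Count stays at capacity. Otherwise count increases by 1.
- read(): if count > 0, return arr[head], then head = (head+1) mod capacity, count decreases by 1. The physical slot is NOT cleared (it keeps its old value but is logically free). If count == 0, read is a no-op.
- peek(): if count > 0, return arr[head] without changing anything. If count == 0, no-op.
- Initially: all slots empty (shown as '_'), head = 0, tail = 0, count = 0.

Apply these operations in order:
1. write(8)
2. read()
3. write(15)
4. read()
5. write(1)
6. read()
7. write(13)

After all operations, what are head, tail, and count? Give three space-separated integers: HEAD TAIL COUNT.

Answer: 0 1 1

Derivation:
After op 1 (write(8)): arr=[8 _ _] head=0 tail=1 count=1
After op 2 (read()): arr=[8 _ _] head=1 tail=1 count=0
After op 3 (write(15)): arr=[8 15 _] head=1 tail=2 count=1
After op 4 (read()): arr=[8 15 _] head=2 tail=2 count=0
After op 5 (write(1)): arr=[8 15 1] head=2 tail=0 count=1
After op 6 (read()): arr=[8 15 1] head=0 tail=0 count=0
After op 7 (write(13)): arr=[13 15 1] head=0 tail=1 count=1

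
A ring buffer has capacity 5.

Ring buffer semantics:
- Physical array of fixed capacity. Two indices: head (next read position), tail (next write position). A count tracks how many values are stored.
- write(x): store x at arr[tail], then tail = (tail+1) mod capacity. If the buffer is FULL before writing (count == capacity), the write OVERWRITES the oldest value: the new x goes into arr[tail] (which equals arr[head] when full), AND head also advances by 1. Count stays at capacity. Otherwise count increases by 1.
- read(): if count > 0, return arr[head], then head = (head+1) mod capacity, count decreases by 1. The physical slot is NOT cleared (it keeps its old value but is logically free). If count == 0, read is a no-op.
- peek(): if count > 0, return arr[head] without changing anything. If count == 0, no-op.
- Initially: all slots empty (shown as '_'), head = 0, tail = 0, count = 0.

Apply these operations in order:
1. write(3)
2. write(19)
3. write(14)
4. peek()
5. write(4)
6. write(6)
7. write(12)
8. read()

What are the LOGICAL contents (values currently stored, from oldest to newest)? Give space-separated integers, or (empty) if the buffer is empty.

Answer: 14 4 6 12

Derivation:
After op 1 (write(3)): arr=[3 _ _ _ _] head=0 tail=1 count=1
After op 2 (write(19)): arr=[3 19 _ _ _] head=0 tail=2 count=2
After op 3 (write(14)): arr=[3 19 14 _ _] head=0 tail=3 count=3
After op 4 (peek()): arr=[3 19 14 _ _] head=0 tail=3 count=3
After op 5 (write(4)): arr=[3 19 14 4 _] head=0 tail=4 count=4
After op 6 (write(6)): arr=[3 19 14 4 6] head=0 tail=0 count=5
After op 7 (write(12)): arr=[12 19 14 4 6] head=1 tail=1 count=5
After op 8 (read()): arr=[12 19 14 4 6] head=2 tail=1 count=4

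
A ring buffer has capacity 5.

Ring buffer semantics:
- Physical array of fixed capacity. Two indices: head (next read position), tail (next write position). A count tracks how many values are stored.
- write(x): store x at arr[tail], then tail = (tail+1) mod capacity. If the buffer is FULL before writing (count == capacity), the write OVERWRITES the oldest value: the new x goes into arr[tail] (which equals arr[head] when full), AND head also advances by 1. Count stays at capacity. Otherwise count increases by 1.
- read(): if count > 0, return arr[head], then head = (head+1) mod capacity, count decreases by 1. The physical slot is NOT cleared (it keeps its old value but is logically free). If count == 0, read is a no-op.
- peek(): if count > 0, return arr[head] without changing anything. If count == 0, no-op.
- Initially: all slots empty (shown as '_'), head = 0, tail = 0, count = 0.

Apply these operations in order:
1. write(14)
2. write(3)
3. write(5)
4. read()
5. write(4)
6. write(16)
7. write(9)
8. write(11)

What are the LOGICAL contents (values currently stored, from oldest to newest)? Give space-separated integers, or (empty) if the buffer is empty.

After op 1 (write(14)): arr=[14 _ _ _ _] head=0 tail=1 count=1
After op 2 (write(3)): arr=[14 3 _ _ _] head=0 tail=2 count=2
After op 3 (write(5)): arr=[14 3 5 _ _] head=0 tail=3 count=3
After op 4 (read()): arr=[14 3 5 _ _] head=1 tail=3 count=2
After op 5 (write(4)): arr=[14 3 5 4 _] head=1 tail=4 count=3
After op 6 (write(16)): arr=[14 3 5 4 16] head=1 tail=0 count=4
After op 7 (write(9)): arr=[9 3 5 4 16] head=1 tail=1 count=5
After op 8 (write(11)): arr=[9 11 5 4 16] head=2 tail=2 count=5

Answer: 5 4 16 9 11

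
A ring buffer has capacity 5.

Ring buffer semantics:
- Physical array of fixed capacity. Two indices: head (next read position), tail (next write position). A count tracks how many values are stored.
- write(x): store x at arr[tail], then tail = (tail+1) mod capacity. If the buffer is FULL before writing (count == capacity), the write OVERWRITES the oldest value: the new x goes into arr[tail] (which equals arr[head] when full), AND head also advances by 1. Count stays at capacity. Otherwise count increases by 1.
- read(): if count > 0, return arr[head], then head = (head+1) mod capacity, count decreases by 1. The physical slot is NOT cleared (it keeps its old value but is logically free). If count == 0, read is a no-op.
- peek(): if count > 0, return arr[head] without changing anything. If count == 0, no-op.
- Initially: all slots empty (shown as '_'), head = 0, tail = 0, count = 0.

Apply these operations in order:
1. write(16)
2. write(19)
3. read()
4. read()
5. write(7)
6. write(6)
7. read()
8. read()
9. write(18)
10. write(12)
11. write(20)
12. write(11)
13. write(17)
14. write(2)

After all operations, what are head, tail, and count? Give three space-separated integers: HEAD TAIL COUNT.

Answer: 0 0 5

Derivation:
After op 1 (write(16)): arr=[16 _ _ _ _] head=0 tail=1 count=1
After op 2 (write(19)): arr=[16 19 _ _ _] head=0 tail=2 count=2
After op 3 (read()): arr=[16 19 _ _ _] head=1 tail=2 count=1
After op 4 (read()): arr=[16 19 _ _ _] head=2 tail=2 count=0
After op 5 (write(7)): arr=[16 19 7 _ _] head=2 tail=3 count=1
After op 6 (write(6)): arr=[16 19 7 6 _] head=2 tail=4 count=2
After op 7 (read()): arr=[16 19 7 6 _] head=3 tail=4 count=1
After op 8 (read()): arr=[16 19 7 6 _] head=4 tail=4 count=0
After op 9 (write(18)): arr=[16 19 7 6 18] head=4 tail=0 count=1
After op 10 (write(12)): arr=[12 19 7 6 18] head=4 tail=1 count=2
After op 11 (write(20)): arr=[12 20 7 6 18] head=4 tail=2 count=3
After op 12 (write(11)): arr=[12 20 11 6 18] head=4 tail=3 count=4
After op 13 (write(17)): arr=[12 20 11 17 18] head=4 tail=4 count=5
After op 14 (write(2)): arr=[12 20 11 17 2] head=0 tail=0 count=5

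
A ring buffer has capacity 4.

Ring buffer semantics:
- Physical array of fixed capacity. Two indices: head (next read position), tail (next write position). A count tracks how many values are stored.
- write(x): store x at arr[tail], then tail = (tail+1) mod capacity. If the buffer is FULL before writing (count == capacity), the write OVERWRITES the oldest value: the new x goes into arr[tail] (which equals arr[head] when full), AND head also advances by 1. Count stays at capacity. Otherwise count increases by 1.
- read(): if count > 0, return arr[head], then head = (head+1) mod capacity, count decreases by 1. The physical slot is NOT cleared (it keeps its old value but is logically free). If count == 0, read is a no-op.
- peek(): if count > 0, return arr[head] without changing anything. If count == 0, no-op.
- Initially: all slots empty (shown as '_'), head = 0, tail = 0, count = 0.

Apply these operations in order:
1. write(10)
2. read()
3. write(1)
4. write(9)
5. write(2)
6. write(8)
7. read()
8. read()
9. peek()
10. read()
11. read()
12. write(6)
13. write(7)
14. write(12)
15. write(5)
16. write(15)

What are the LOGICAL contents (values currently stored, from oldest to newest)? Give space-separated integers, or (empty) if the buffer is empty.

Answer: 7 12 5 15

Derivation:
After op 1 (write(10)): arr=[10 _ _ _] head=0 tail=1 count=1
After op 2 (read()): arr=[10 _ _ _] head=1 tail=1 count=0
After op 3 (write(1)): arr=[10 1 _ _] head=1 tail=2 count=1
After op 4 (write(9)): arr=[10 1 9 _] head=1 tail=3 count=2
After op 5 (write(2)): arr=[10 1 9 2] head=1 tail=0 count=3
After op 6 (write(8)): arr=[8 1 9 2] head=1 tail=1 count=4
After op 7 (read()): arr=[8 1 9 2] head=2 tail=1 count=3
After op 8 (read()): arr=[8 1 9 2] head=3 tail=1 count=2
After op 9 (peek()): arr=[8 1 9 2] head=3 tail=1 count=2
After op 10 (read()): arr=[8 1 9 2] head=0 tail=1 count=1
After op 11 (read()): arr=[8 1 9 2] head=1 tail=1 count=0
After op 12 (write(6)): arr=[8 6 9 2] head=1 tail=2 count=1
After op 13 (write(7)): arr=[8 6 7 2] head=1 tail=3 count=2
After op 14 (write(12)): arr=[8 6 7 12] head=1 tail=0 count=3
After op 15 (write(5)): arr=[5 6 7 12] head=1 tail=1 count=4
After op 16 (write(15)): arr=[5 15 7 12] head=2 tail=2 count=4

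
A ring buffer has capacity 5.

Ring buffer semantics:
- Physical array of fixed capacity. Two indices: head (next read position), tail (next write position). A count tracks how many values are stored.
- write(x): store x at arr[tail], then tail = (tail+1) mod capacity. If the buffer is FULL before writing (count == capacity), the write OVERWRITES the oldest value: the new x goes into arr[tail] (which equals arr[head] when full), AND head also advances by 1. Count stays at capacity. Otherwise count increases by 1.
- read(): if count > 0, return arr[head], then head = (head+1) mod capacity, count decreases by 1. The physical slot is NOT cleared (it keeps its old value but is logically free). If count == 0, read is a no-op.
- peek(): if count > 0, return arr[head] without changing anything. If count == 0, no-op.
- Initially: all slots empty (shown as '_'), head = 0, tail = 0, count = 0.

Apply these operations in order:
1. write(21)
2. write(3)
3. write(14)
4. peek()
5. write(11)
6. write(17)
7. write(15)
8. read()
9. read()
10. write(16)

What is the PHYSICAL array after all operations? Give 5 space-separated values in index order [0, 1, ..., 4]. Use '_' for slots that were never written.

After op 1 (write(21)): arr=[21 _ _ _ _] head=0 tail=1 count=1
After op 2 (write(3)): arr=[21 3 _ _ _] head=0 tail=2 count=2
After op 3 (write(14)): arr=[21 3 14 _ _] head=0 tail=3 count=3
After op 4 (peek()): arr=[21 3 14 _ _] head=0 tail=3 count=3
After op 5 (write(11)): arr=[21 3 14 11 _] head=0 tail=4 count=4
After op 6 (write(17)): arr=[21 3 14 11 17] head=0 tail=0 count=5
After op 7 (write(15)): arr=[15 3 14 11 17] head=1 tail=1 count=5
After op 8 (read()): arr=[15 3 14 11 17] head=2 tail=1 count=4
After op 9 (read()): arr=[15 3 14 11 17] head=3 tail=1 count=3
After op 10 (write(16)): arr=[15 16 14 11 17] head=3 tail=2 count=4

Answer: 15 16 14 11 17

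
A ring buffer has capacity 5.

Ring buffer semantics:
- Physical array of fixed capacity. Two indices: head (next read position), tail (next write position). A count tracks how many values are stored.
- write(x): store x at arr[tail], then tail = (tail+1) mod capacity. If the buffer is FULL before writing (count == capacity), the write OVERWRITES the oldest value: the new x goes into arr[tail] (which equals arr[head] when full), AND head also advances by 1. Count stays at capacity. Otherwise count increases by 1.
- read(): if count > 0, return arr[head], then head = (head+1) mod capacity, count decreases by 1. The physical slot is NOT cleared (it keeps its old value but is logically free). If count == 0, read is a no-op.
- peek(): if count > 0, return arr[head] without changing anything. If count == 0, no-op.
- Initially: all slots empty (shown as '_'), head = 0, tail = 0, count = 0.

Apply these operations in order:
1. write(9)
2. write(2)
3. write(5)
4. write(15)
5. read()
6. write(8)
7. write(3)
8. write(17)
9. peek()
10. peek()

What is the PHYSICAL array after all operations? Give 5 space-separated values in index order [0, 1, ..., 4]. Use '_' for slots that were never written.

Answer: 3 17 5 15 8

Derivation:
After op 1 (write(9)): arr=[9 _ _ _ _] head=0 tail=1 count=1
After op 2 (write(2)): arr=[9 2 _ _ _] head=0 tail=2 count=2
After op 3 (write(5)): arr=[9 2 5 _ _] head=0 tail=3 count=3
After op 4 (write(15)): arr=[9 2 5 15 _] head=0 tail=4 count=4
After op 5 (read()): arr=[9 2 5 15 _] head=1 tail=4 count=3
After op 6 (write(8)): arr=[9 2 5 15 8] head=1 tail=0 count=4
After op 7 (write(3)): arr=[3 2 5 15 8] head=1 tail=1 count=5
After op 8 (write(17)): arr=[3 17 5 15 8] head=2 tail=2 count=5
After op 9 (peek()): arr=[3 17 5 15 8] head=2 tail=2 count=5
After op 10 (peek()): arr=[3 17 5 15 8] head=2 tail=2 count=5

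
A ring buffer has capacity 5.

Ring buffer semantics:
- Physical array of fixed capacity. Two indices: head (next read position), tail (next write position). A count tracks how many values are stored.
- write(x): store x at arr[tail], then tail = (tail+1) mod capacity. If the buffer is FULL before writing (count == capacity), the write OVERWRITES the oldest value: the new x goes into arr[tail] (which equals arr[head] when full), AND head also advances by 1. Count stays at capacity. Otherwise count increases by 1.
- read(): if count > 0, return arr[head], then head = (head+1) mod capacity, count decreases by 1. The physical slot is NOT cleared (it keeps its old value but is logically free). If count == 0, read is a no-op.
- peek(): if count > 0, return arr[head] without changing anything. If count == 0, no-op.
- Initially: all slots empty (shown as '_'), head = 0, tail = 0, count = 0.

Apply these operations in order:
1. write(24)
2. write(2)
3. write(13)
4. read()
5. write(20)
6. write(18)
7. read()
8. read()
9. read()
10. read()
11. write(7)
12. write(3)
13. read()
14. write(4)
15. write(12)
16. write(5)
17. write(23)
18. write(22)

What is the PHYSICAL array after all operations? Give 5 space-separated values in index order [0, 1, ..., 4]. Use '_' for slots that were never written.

Answer: 23 22 4 12 5

Derivation:
After op 1 (write(24)): arr=[24 _ _ _ _] head=0 tail=1 count=1
After op 2 (write(2)): arr=[24 2 _ _ _] head=0 tail=2 count=2
After op 3 (write(13)): arr=[24 2 13 _ _] head=0 tail=3 count=3
After op 4 (read()): arr=[24 2 13 _ _] head=1 tail=3 count=2
After op 5 (write(20)): arr=[24 2 13 20 _] head=1 tail=4 count=3
After op 6 (write(18)): arr=[24 2 13 20 18] head=1 tail=0 count=4
After op 7 (read()): arr=[24 2 13 20 18] head=2 tail=0 count=3
After op 8 (read()): arr=[24 2 13 20 18] head=3 tail=0 count=2
After op 9 (read()): arr=[24 2 13 20 18] head=4 tail=0 count=1
After op 10 (read()): arr=[24 2 13 20 18] head=0 tail=0 count=0
After op 11 (write(7)): arr=[7 2 13 20 18] head=0 tail=1 count=1
After op 12 (write(3)): arr=[7 3 13 20 18] head=0 tail=2 count=2
After op 13 (read()): arr=[7 3 13 20 18] head=1 tail=2 count=1
After op 14 (write(4)): arr=[7 3 4 20 18] head=1 tail=3 count=2
After op 15 (write(12)): arr=[7 3 4 12 18] head=1 tail=4 count=3
After op 16 (write(5)): arr=[7 3 4 12 5] head=1 tail=0 count=4
After op 17 (write(23)): arr=[23 3 4 12 5] head=1 tail=1 count=5
After op 18 (write(22)): arr=[23 22 4 12 5] head=2 tail=2 count=5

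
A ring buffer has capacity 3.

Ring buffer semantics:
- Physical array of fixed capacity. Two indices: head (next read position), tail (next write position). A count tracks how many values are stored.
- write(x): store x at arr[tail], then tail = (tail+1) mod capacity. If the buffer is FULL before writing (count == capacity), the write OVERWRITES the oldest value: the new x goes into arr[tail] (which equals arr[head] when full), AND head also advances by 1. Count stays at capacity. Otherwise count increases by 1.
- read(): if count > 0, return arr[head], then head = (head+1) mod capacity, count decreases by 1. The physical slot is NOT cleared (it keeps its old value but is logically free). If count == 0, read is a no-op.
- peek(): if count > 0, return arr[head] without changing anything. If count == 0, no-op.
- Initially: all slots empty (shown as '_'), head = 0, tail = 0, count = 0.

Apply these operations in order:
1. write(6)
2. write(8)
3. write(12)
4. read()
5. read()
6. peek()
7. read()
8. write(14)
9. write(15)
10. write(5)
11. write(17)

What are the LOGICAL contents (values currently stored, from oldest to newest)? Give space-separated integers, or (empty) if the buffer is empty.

After op 1 (write(6)): arr=[6 _ _] head=0 tail=1 count=1
After op 2 (write(8)): arr=[6 8 _] head=0 tail=2 count=2
After op 3 (write(12)): arr=[6 8 12] head=0 tail=0 count=3
After op 4 (read()): arr=[6 8 12] head=1 tail=0 count=2
After op 5 (read()): arr=[6 8 12] head=2 tail=0 count=1
After op 6 (peek()): arr=[6 8 12] head=2 tail=0 count=1
After op 7 (read()): arr=[6 8 12] head=0 tail=0 count=0
After op 8 (write(14)): arr=[14 8 12] head=0 tail=1 count=1
After op 9 (write(15)): arr=[14 15 12] head=0 tail=2 count=2
After op 10 (write(5)): arr=[14 15 5] head=0 tail=0 count=3
After op 11 (write(17)): arr=[17 15 5] head=1 tail=1 count=3

Answer: 15 5 17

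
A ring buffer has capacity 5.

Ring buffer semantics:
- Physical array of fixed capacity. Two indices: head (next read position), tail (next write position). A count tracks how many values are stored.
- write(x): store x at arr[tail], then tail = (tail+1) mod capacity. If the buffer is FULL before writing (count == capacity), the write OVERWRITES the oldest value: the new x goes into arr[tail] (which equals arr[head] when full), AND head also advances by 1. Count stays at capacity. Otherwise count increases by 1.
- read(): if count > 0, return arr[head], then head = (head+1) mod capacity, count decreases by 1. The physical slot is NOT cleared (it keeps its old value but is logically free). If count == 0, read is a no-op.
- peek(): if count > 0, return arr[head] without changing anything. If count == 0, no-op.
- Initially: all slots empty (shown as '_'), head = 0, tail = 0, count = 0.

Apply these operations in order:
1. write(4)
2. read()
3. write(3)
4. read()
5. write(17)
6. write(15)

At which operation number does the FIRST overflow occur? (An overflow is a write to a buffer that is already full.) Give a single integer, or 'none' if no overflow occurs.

After op 1 (write(4)): arr=[4 _ _ _ _] head=0 tail=1 count=1
After op 2 (read()): arr=[4 _ _ _ _] head=1 tail=1 count=0
After op 3 (write(3)): arr=[4 3 _ _ _] head=1 tail=2 count=1
After op 4 (read()): arr=[4 3 _ _ _] head=2 tail=2 count=0
After op 5 (write(17)): arr=[4 3 17 _ _] head=2 tail=3 count=1
After op 6 (write(15)): arr=[4 3 17 15 _] head=2 tail=4 count=2

Answer: none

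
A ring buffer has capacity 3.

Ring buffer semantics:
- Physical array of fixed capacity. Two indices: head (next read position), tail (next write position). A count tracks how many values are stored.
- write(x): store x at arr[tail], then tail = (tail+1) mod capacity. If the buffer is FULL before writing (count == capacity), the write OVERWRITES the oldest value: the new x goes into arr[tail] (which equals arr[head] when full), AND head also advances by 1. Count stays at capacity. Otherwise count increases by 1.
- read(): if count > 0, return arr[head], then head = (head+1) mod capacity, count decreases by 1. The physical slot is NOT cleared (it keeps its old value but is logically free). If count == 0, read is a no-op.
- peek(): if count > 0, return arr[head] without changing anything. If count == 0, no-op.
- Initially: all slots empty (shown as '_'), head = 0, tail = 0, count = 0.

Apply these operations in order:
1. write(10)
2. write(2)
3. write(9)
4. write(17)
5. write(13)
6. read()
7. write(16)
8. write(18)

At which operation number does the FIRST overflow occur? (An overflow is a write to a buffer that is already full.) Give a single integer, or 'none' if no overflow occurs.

After op 1 (write(10)): arr=[10 _ _] head=0 tail=1 count=1
After op 2 (write(2)): arr=[10 2 _] head=0 tail=2 count=2
After op 3 (write(9)): arr=[10 2 9] head=0 tail=0 count=3
After op 4 (write(17)): arr=[17 2 9] head=1 tail=1 count=3
After op 5 (write(13)): arr=[17 13 9] head=2 tail=2 count=3
After op 6 (read()): arr=[17 13 9] head=0 tail=2 count=2
After op 7 (write(16)): arr=[17 13 16] head=0 tail=0 count=3
After op 8 (write(18)): arr=[18 13 16] head=1 tail=1 count=3

Answer: 4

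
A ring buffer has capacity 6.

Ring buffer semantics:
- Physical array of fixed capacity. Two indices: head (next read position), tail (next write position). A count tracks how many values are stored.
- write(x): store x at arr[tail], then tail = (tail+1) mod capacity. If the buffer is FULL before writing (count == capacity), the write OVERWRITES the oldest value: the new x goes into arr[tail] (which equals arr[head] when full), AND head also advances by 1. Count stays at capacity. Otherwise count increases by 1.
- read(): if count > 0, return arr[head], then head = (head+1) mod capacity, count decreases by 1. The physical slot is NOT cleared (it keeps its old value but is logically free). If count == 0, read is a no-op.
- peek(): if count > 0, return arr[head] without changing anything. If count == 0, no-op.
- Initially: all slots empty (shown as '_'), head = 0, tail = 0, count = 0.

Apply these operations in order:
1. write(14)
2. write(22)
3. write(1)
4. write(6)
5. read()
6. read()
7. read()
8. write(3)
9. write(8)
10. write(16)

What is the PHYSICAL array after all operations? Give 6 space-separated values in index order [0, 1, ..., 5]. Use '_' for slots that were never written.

After op 1 (write(14)): arr=[14 _ _ _ _ _] head=0 tail=1 count=1
After op 2 (write(22)): arr=[14 22 _ _ _ _] head=0 tail=2 count=2
After op 3 (write(1)): arr=[14 22 1 _ _ _] head=0 tail=3 count=3
After op 4 (write(6)): arr=[14 22 1 6 _ _] head=0 tail=4 count=4
After op 5 (read()): arr=[14 22 1 6 _ _] head=1 tail=4 count=3
After op 6 (read()): arr=[14 22 1 6 _ _] head=2 tail=4 count=2
After op 7 (read()): arr=[14 22 1 6 _ _] head=3 tail=4 count=1
After op 8 (write(3)): arr=[14 22 1 6 3 _] head=3 tail=5 count=2
After op 9 (write(8)): arr=[14 22 1 6 3 8] head=3 tail=0 count=3
After op 10 (write(16)): arr=[16 22 1 6 3 8] head=3 tail=1 count=4

Answer: 16 22 1 6 3 8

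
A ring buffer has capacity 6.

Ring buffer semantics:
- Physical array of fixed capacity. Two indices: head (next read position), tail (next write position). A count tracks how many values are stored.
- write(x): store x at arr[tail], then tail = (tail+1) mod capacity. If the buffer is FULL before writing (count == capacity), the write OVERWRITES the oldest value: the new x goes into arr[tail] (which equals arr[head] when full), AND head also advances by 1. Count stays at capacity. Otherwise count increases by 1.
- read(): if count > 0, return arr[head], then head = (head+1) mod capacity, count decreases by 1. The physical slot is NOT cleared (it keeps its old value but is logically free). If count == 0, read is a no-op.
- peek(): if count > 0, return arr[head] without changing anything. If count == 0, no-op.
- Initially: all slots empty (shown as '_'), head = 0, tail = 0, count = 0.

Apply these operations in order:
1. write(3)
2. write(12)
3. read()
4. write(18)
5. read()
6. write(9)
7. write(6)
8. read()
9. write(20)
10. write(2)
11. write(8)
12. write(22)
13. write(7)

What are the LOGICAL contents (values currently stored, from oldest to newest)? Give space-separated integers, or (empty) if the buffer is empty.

Answer: 6 20 2 8 22 7

Derivation:
After op 1 (write(3)): arr=[3 _ _ _ _ _] head=0 tail=1 count=1
After op 2 (write(12)): arr=[3 12 _ _ _ _] head=0 tail=2 count=2
After op 3 (read()): arr=[3 12 _ _ _ _] head=1 tail=2 count=1
After op 4 (write(18)): arr=[3 12 18 _ _ _] head=1 tail=3 count=2
After op 5 (read()): arr=[3 12 18 _ _ _] head=2 tail=3 count=1
After op 6 (write(9)): arr=[3 12 18 9 _ _] head=2 tail=4 count=2
After op 7 (write(6)): arr=[3 12 18 9 6 _] head=2 tail=5 count=3
After op 8 (read()): arr=[3 12 18 9 6 _] head=3 tail=5 count=2
After op 9 (write(20)): arr=[3 12 18 9 6 20] head=3 tail=0 count=3
After op 10 (write(2)): arr=[2 12 18 9 6 20] head=3 tail=1 count=4
After op 11 (write(8)): arr=[2 8 18 9 6 20] head=3 tail=2 count=5
After op 12 (write(22)): arr=[2 8 22 9 6 20] head=3 tail=3 count=6
After op 13 (write(7)): arr=[2 8 22 7 6 20] head=4 tail=4 count=6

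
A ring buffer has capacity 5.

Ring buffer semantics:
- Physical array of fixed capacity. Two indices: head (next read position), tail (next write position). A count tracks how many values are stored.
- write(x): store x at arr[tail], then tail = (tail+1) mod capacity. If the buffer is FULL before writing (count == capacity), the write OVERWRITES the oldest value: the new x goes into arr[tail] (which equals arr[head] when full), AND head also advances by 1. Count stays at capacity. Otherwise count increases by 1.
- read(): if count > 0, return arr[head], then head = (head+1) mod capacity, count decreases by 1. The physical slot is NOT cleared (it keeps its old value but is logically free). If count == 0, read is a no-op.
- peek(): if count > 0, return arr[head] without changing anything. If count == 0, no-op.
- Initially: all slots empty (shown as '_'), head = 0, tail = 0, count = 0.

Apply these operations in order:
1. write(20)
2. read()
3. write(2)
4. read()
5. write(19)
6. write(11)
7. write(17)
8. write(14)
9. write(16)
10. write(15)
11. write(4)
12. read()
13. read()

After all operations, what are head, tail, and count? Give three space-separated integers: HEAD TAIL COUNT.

Answer: 1 4 3

Derivation:
After op 1 (write(20)): arr=[20 _ _ _ _] head=0 tail=1 count=1
After op 2 (read()): arr=[20 _ _ _ _] head=1 tail=1 count=0
After op 3 (write(2)): arr=[20 2 _ _ _] head=1 tail=2 count=1
After op 4 (read()): arr=[20 2 _ _ _] head=2 tail=2 count=0
After op 5 (write(19)): arr=[20 2 19 _ _] head=2 tail=3 count=1
After op 6 (write(11)): arr=[20 2 19 11 _] head=2 tail=4 count=2
After op 7 (write(17)): arr=[20 2 19 11 17] head=2 tail=0 count=3
After op 8 (write(14)): arr=[14 2 19 11 17] head=2 tail=1 count=4
After op 9 (write(16)): arr=[14 16 19 11 17] head=2 tail=2 count=5
After op 10 (write(15)): arr=[14 16 15 11 17] head=3 tail=3 count=5
After op 11 (write(4)): arr=[14 16 15 4 17] head=4 tail=4 count=5
After op 12 (read()): arr=[14 16 15 4 17] head=0 tail=4 count=4
After op 13 (read()): arr=[14 16 15 4 17] head=1 tail=4 count=3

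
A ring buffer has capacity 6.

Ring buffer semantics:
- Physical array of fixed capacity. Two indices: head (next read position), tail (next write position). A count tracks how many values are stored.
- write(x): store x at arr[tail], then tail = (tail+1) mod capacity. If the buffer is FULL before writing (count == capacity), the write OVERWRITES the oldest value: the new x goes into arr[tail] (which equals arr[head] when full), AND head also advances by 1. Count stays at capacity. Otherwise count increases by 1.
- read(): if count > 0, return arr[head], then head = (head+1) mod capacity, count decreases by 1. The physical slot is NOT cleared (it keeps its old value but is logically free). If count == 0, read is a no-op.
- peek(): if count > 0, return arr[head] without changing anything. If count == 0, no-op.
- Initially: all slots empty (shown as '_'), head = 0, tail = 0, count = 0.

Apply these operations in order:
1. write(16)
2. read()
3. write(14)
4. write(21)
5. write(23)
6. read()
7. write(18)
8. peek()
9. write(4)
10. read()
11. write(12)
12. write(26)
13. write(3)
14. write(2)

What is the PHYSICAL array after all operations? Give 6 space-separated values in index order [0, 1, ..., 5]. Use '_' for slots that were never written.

Answer: 12 26 3 2 18 4

Derivation:
After op 1 (write(16)): arr=[16 _ _ _ _ _] head=0 tail=1 count=1
After op 2 (read()): arr=[16 _ _ _ _ _] head=1 tail=1 count=0
After op 3 (write(14)): arr=[16 14 _ _ _ _] head=1 tail=2 count=1
After op 4 (write(21)): arr=[16 14 21 _ _ _] head=1 tail=3 count=2
After op 5 (write(23)): arr=[16 14 21 23 _ _] head=1 tail=4 count=3
After op 6 (read()): arr=[16 14 21 23 _ _] head=2 tail=4 count=2
After op 7 (write(18)): arr=[16 14 21 23 18 _] head=2 tail=5 count=3
After op 8 (peek()): arr=[16 14 21 23 18 _] head=2 tail=5 count=3
After op 9 (write(4)): arr=[16 14 21 23 18 4] head=2 tail=0 count=4
After op 10 (read()): arr=[16 14 21 23 18 4] head=3 tail=0 count=3
After op 11 (write(12)): arr=[12 14 21 23 18 4] head=3 tail=1 count=4
After op 12 (write(26)): arr=[12 26 21 23 18 4] head=3 tail=2 count=5
After op 13 (write(3)): arr=[12 26 3 23 18 4] head=3 tail=3 count=6
After op 14 (write(2)): arr=[12 26 3 2 18 4] head=4 tail=4 count=6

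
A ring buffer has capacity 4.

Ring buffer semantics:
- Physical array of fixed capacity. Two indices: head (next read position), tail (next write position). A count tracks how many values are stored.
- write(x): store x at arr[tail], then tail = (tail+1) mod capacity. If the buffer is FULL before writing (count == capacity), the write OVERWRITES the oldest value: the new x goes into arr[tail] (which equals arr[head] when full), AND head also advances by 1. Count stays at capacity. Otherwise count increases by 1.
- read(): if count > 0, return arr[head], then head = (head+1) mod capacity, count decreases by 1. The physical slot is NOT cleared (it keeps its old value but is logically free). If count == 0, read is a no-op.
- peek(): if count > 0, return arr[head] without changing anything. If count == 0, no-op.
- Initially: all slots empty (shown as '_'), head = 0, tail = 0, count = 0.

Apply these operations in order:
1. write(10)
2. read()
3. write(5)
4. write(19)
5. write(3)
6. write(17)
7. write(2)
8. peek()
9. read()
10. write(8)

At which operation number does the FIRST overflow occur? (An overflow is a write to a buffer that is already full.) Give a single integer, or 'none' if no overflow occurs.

Answer: 7

Derivation:
After op 1 (write(10)): arr=[10 _ _ _] head=0 tail=1 count=1
After op 2 (read()): arr=[10 _ _ _] head=1 tail=1 count=0
After op 3 (write(5)): arr=[10 5 _ _] head=1 tail=2 count=1
After op 4 (write(19)): arr=[10 5 19 _] head=1 tail=3 count=2
After op 5 (write(3)): arr=[10 5 19 3] head=1 tail=0 count=3
After op 6 (write(17)): arr=[17 5 19 3] head=1 tail=1 count=4
After op 7 (write(2)): arr=[17 2 19 3] head=2 tail=2 count=4
After op 8 (peek()): arr=[17 2 19 3] head=2 tail=2 count=4
After op 9 (read()): arr=[17 2 19 3] head=3 tail=2 count=3
After op 10 (write(8)): arr=[17 2 8 3] head=3 tail=3 count=4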